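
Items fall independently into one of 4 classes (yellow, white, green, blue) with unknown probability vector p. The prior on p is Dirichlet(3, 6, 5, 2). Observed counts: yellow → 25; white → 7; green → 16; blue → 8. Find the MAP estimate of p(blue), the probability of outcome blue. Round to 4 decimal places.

MAP estimate of p(blue) = 0.1324

The posterior is Dirichlet(αᵢ + nᵢ) = Dirichlet(28, 13, 21, 10).
For a Dirichlet(a₁,…,a_K) with all aᵢ > 1, the mode has j-th component (aⱼ − 1)/(Σaᵢ − K).
Here Σaᵢ = 72 and K = 4, so p(blue) = (10 − 1)/(72 − 4) = 9/68 ≈ 0.1324.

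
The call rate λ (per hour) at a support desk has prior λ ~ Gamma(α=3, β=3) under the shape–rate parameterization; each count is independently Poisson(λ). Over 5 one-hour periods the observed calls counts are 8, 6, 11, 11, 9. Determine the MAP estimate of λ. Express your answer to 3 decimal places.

λ̂_MAP = 5.875

Σxᵢ = 8+6+11+11+9 = 45, with n = 5.
Posterior ∝ λ^2e^(−3λ) · λ^45e^(−5λ) = λ^47e^(−8λ), i.e. Gamma(shape=48, rate=8).
The mode of a Gamma(a, b) with a ≥ 1 (shape–rate) is (a−1)/b = 47/8 ≈ 5.875.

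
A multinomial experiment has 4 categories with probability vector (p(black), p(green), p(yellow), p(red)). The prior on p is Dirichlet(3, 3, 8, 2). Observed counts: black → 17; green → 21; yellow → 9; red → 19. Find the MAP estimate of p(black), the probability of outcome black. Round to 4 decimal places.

The posterior is Dirichlet(αᵢ + nᵢ) = Dirichlet(20, 24, 17, 21).
For a Dirichlet(a₁,…,a_K) with all aᵢ > 1, the mode has j-th component (aⱼ − 1)/(Σaᵢ − K).
Here Σaᵢ = 82 and K = 4, so p(black) = (20 − 1)/(82 − 4) = 19/78 ≈ 0.2436.

MAP estimate of p(black) = 0.2436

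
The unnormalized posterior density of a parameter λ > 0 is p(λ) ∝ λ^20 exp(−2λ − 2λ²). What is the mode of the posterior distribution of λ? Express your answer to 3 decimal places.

ℓ'(λ) = 20/λ − 2 − 4λ. Setting this to zero and multiplying by λ: 4λ² + 2λ − 20 = 0.
λ = (−2 + √(2² + 4·4·20)) / (2·4) = (−2 + √324) / 8 = (−2 + 18)/8 = 2.
ℓ''(λ) = −20/λ² − 4 < 0, confirming a maximum.

λ̂_MAP = 2.000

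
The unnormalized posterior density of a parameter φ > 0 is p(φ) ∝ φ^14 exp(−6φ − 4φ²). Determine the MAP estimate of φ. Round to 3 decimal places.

ℓ'(φ) = 14/φ − 6 − 8φ. Setting this to zero and multiplying by φ: 8φ² + 6φ − 14 = 0.
φ = (−6 + √(6² + 4·8·14)) / (2·8) = (−6 + √484) / 16 = (−6 + 22)/16 = 1.
ℓ''(φ) = −14/φ² − 8 < 0, confirming a maximum.

φ̂_MAP = 1.000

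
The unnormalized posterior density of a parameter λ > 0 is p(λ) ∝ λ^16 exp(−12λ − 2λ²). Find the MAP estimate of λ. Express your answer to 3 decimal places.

ℓ'(λ) = 16/λ − 12 − 4λ. Setting this to zero and multiplying by λ: 4λ² + 12λ − 16 = 0.
λ = (−12 + √(12² + 4·4·16)) / (2·4) = (−12 + √400) / 8 = (−12 + 20)/8 = 1.
ℓ''(λ) = −16/λ² − 4 < 0, confirming a maximum.

λ̂_MAP = 1.000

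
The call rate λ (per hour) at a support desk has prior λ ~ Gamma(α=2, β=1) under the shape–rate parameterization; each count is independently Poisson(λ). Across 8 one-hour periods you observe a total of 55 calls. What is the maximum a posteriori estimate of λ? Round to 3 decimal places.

λ̂_MAP = 6.222

Σxᵢ = 55, n = 8.
Posterior ∝ λe^(−1λ) · λ^55e^(−8λ) = λ^56e^(−9λ), i.e. Gamma(shape=57, rate=9).
The mode of a Gamma(a, b) with a ≥ 1 (shape–rate) is (a−1)/b = 56/9 ≈ 6.222.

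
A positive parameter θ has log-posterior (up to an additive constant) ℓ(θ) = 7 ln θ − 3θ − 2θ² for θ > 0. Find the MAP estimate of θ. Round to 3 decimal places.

θ̂_MAP = 1.000

ℓ'(θ) = 7/θ − 3 − 4θ. Setting this to zero and multiplying by θ: 4θ² + 3θ − 7 = 0.
θ = (−3 + √(3² + 4·4·7)) / (2·4) = (−3 + √121) / 8 = (−3 + 11)/8 = 1.
ℓ''(θ) = −7/θ² − 4 < 0, confirming a maximum.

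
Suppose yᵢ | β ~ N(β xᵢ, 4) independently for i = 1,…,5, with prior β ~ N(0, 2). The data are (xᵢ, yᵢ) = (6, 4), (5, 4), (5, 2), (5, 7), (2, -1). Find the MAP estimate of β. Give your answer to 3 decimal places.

log p(β | y) = −Σ(yᵢ − βxᵢ)²/(2·4) − β²/(2·2) + const.
Setting the derivative to zero: Σxᵢ(yᵢ − βxᵢ)/4 − β/2 = 0, so β = Σxᵢyᵢ / (Σxᵢ² + σ²/τ²).
Σxᵢyᵢ = 6·4 + 5·4 + 5·2 + 5·7 + 2·(-1) = 87; Σxᵢ² = 115; σ²/τ² = 2.
β̂_MAP = 87 / (115 + 2) = 87/117 ≈ 0.744.

β̂_MAP = 0.744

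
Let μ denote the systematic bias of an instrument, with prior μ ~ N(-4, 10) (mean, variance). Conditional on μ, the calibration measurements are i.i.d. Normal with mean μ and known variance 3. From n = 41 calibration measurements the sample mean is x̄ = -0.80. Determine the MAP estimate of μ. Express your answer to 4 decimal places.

μ̂_MAP = -0.8232

n = 41, x̄ = -0.80.
For a Normal prior and Normal likelihood with known variance, the posterior is Normal; its mode equals its mean, the precision-weighted average.
Prior precision 1/σ₀² = 1/10 = 0.1; data precision n/σ² = 41/3.
μ̂ = (0.1·(-4) + (41/3)·(-0.8)) / (0.1 + 41/3) = (-34/3)/(413/30) = -340/413 ≈ -0.8232.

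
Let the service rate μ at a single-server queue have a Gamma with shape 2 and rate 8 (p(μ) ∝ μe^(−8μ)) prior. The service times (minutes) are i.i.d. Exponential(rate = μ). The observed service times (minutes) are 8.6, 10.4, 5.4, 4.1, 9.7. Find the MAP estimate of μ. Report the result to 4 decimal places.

The Exponential(rate=μ) likelihood is ∝ μ^n e^(−μΣtᵢ). Here n = 5 and Σtᵢ = 8.6 + 10.4 + 5.4 + 4.1 + 9.7 = 38.2.
Posterior ∝ μe^(−8μ) · μ^5e^(−38.2μ) = μ^6e^(−46.2μ), i.e. Gamma(7, 46.2).
Mode = (a−1)/b = 6/46.2 ≈ 0.1299.

μ̂_MAP = 0.1299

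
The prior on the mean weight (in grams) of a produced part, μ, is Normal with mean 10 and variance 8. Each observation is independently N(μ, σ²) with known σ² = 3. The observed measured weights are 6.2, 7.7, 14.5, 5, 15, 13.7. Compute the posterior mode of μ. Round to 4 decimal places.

n = 6; x̄ = (6.2 + 7.7 + 14.5 + 5 + 15 + 13.7)/6 = 62.1/6 = 10.35.
For a Normal prior and Normal likelihood with known variance, the posterior is Normal; its mode equals its mean, the precision-weighted average.
Prior precision 1/σ₀² = 1/8 = 0.125; data precision n/σ² = 6/3 = 2.
μ̂ = (0.125·10 + 2·10.35) / (0.125 + 2) = 21.95/2.125 = 878/85 ≈ 10.3294.

μ̂_MAP = 10.3294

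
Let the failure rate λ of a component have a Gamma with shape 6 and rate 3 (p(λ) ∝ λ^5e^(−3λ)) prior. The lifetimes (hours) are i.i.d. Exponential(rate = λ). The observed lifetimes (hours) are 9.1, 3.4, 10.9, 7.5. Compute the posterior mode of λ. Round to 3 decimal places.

The Exponential(rate=λ) likelihood is ∝ λ^n e^(−λΣtᵢ). Here n = 4 and Σtᵢ = 9.1 + 3.4 + 10.9 + 7.5 = 30.9.
Posterior ∝ λ^5e^(−3λ) · λ^4e^(−30.9λ) = λ^9e^(−33.9λ), i.e. Gamma(10, 33.9).
Mode = (a−1)/b = 9/33.9 ≈ 0.265.

λ̂_MAP = 0.265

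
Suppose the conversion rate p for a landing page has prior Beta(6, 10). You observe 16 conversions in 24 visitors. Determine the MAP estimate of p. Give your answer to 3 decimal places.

p̂_MAP = 0.553

Prior: Beta(6, 10).
Data: 16 successes in 24 trials. The binomial likelihood contributes p^16(1−p)^8, so the posterior is Beta(6+16, 10+8) = Beta(22, 18).
For Beta(a, b) with a, b > 1 the mode is (a−1)/(a+b−2) = 21/38 ≈ 0.553.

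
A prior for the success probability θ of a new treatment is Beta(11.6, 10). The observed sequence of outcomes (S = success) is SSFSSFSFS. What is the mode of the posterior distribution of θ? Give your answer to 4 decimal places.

Prior: Beta(11.6, 10).
Data: 6 successes in 9 trials (from the sequence). The binomial likelihood contributes θ^6(1−θ)^3, so the posterior is Beta(11.6+6, 10+3) = Beta(17.6, 13).
For Beta(a, b) with a, b > 1 the mode is (a−1)/(a+b−2) = 16.6/28.6 ≈ 0.5804.

θ̂_MAP = 0.5804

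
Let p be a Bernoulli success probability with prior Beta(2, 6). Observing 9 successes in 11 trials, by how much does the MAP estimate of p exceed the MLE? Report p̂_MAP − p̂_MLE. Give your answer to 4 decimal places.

Posterior is Beta(11, 8); MAP = (11−1)/(19−2) = 10/17 ≈ 0.58824.
MLE ignores the prior: p̂_MLE = k/n = 9/11 ≈ 0.81818.
Difference = 10/17 − 9/11 = -43/187 ≈ -0.2299.

MAP − MLE = -0.2299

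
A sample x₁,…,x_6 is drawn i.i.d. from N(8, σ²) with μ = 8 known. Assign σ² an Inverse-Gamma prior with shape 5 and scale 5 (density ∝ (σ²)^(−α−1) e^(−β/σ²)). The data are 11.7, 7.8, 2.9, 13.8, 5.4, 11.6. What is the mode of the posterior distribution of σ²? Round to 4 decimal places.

Sum of squared deviations about the known mean: SS = (11.7−8)² + (7.8−8)² + (2.9−8)² + (13.8−8)² + (5.4−8)² + (11.6−8)² = 93.1.
The Normal likelihood contributes (σ²)^(−n/2) exp(−SS/(2σ²)), so the posterior is Inverse-Gamma(α + n/2, β + SS/2) = Inverse-Gamma(8, 51.55).
The mode of Inverse-Gamma(a, b) is b/(a+1) = 51.55/9 ≈ 5.7278.

σ̂²_MAP = 5.7278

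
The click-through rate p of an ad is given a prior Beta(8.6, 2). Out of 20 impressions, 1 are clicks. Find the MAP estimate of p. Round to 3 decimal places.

Prior: Beta(8.6, 2).
Data: 1 success in 20 trials. The binomial likelihood contributes p(1−p)^19, so the posterior is Beta(8.6+1, 2+19) = Beta(9.6, 21).
For Beta(a, b) with a, b > 1 the mode is (a−1)/(a+b−2) = 8.6/28.6 ≈ 0.301.

p̂_MAP = 0.301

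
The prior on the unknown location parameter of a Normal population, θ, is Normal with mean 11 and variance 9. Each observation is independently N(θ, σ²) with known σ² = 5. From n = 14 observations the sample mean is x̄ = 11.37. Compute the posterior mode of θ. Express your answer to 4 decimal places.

θ̂_MAP = 11.3559

n = 14, x̄ = 11.37.
For a Normal prior and Normal likelihood with known variance, the posterior is Normal; its mode equals its mean, the precision-weighted average.
Prior precision 1/σ₀² = 1/9; data precision n/σ² = 14/5 = 2.8.
θ̂ = ((1/9)·11 + 2.8·11.37) / (1/9 + 2.8) = (74381/2250)/(131/45) = 74381/6550 ≈ 11.3559.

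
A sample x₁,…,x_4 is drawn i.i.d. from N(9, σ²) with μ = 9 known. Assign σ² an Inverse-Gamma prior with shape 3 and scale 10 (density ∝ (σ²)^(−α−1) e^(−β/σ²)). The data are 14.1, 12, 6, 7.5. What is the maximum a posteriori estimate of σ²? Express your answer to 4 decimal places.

Sum of squared deviations about the known mean: SS = (14.1−9)² + (12−9)² + (6−9)² + (7.5−9)² = 46.26.
The Normal likelihood contributes (σ²)^(−n/2) exp(−SS/(2σ²)), so the posterior is Inverse-Gamma(α + n/2, β + SS/2) = Inverse-Gamma(5, 33.13).
The mode of Inverse-Gamma(a, b) is b/(a+1) = 33.13/6 ≈ 5.5217.

σ̂²_MAP = 5.5217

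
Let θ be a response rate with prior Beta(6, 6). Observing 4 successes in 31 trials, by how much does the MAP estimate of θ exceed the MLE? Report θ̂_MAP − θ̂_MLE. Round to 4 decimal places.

MAP − MLE = 0.0905

Posterior is Beta(10, 33); MAP = (10−1)/(43−2) = 9/41 ≈ 0.21951.
MLE ignores the prior: θ̂_MLE = k/n = 4/31 ≈ 0.12903.
Difference = 9/41 − 4/31 = 115/1271 ≈ 0.0905.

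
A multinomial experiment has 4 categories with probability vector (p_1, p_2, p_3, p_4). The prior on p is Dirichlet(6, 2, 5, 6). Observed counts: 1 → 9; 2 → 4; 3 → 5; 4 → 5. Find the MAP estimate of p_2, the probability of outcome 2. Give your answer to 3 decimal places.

The posterior is Dirichlet(αᵢ + nᵢ) = Dirichlet(15, 6, 10, 11).
For a Dirichlet(a₁,…,a_K) with all aᵢ > 1, the mode has j-th component (aⱼ − 1)/(Σaᵢ − K).
Here Σaᵢ = 42 and K = 4, so p_2 = (6 − 1)/(42 − 4) = 5/38 ≈ 0.132.

MAP estimate: 0.132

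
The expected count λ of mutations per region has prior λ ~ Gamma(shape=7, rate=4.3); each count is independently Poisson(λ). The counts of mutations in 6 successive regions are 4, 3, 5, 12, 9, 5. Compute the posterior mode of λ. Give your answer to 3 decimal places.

Σxᵢ = 4+3+5+12+9+5 = 38, with n = 6.
Posterior ∝ λ^6e^(−4.3λ) · λ^38e^(−6λ) = λ^44e^(−10.3λ), i.e. Gamma(shape=45, rate=10.3).
The mode of a Gamma(a, b) with a ≥ 1 (shape–rate) is (a−1)/b = 44/10.3 ≈ 4.272.

λ̂_MAP = 4.272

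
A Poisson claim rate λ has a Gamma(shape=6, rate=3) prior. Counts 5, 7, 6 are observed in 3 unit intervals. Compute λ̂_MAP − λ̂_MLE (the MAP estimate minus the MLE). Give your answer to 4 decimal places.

Σxᵢ = 18. Posterior is Gamma(24, 6); MAP = (24−1)/6 = 23/6 ≈ 3.83333.
MLE = x̄ = 18/3 ≈ 6.00000.
Difference = 23/6 − 18/3 = -13/6 ≈ -2.1667.

MAP − MLE = -2.1667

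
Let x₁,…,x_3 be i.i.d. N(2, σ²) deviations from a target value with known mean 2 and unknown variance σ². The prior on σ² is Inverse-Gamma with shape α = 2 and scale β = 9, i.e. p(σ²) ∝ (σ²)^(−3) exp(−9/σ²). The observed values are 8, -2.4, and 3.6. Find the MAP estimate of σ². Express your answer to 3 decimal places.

σ̂²_MAP = 8.436

Sum of squared deviations about the known mean: SS = (8−2)² + (-2.4−2)² + (3.6−2)² = 57.92.
The Normal likelihood contributes (σ²)^(−n/2) exp(−SS/(2σ²)), so the posterior is Inverse-Gamma(α + n/2, β + SS/2) = Inverse-Gamma(3.5, 37.96).
The mode of Inverse-Gamma(a, b) is b/(a+1) = 37.96/4.5 ≈ 8.436.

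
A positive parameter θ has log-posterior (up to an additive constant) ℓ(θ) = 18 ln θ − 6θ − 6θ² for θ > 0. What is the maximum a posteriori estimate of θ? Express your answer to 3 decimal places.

θ̂_MAP = 1.000

ℓ'(θ) = 18/θ − 6 − 12θ. Setting this to zero and multiplying by θ: 12θ² + 6θ − 18 = 0.
θ = (−6 + √(6² + 4·12·18)) / (2·12) = (−6 + √900) / 24 = (−6 + 30)/24 = 1.
ℓ''(θ) = −18/θ² − 12 < 0, confirming a maximum.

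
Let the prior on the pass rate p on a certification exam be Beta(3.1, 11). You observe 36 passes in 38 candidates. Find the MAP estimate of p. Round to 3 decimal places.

Prior: Beta(3.1, 11).
Data: 36 successes in 38 trials. The binomial likelihood contributes p^36(1−p)^2, so the posterior is Beta(3.1+36, 11+2) = Beta(39.1, 13).
For Beta(a, b) with a, b > 1 the mode is (a−1)/(a+b−2) = 38.1/50.1 ≈ 0.760.

p̂_MAP = 0.760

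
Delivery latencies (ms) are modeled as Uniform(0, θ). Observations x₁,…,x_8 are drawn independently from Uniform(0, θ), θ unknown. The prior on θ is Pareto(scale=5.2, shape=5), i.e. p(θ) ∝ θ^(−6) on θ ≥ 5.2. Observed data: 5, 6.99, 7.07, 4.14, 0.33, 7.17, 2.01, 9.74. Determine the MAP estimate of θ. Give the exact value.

θ̂_MAP = 9.74

The Uniform(0, θ) likelihood is θ^(−n) for θ ≥ max(xᵢ), zero otherwise. Here max(xᵢ) = 9.74.
Posterior ∝ θ^(−6) · θ^(−8) = θ^(−14) on θ ≥ max(5.2, 9.74) = 9.74.
This density is strictly decreasing in θ, so the posterior mode lies at the lower boundary of the support.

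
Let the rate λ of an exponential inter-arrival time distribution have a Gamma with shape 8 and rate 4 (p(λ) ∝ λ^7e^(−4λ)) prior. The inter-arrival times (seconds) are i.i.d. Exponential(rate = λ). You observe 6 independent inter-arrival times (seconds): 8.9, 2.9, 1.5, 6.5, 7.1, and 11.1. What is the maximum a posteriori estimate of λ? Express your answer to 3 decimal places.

The Exponential(rate=λ) likelihood is ∝ λ^n e^(−λΣtᵢ). Here n = 6 and Σtᵢ = 8.9 + 2.9 + 1.5 + 6.5 + 7.1 + 11.1 = 38.
Posterior ∝ λ^7e^(−4λ) · λ^6e^(−38λ) = λ^13e^(−42λ), i.e. Gamma(14, 42).
Mode = (a−1)/b = 13/42 ≈ 0.310.

λ̂_MAP = 0.310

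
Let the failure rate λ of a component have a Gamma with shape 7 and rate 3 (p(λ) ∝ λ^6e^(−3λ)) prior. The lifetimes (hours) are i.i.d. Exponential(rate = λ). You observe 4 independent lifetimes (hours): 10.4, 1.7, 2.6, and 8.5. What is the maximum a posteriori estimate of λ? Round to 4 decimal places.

The Exponential(rate=λ) likelihood is ∝ λ^n e^(−λΣtᵢ). Here n = 4 and Σtᵢ = 10.4 + 1.7 + 2.6 + 8.5 = 23.2.
Posterior ∝ λ^6e^(−3λ) · λ^4e^(−23.2λ) = λ^10e^(−26.2λ), i.e. Gamma(11, 26.2).
Mode = (a−1)/b = 10/26.2 ≈ 0.3817.

λ̂_MAP = 0.3817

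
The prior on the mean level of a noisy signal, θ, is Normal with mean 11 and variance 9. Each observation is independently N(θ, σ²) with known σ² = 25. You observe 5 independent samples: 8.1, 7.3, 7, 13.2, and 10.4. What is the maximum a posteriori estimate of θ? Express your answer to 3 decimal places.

n = 5; x̄ = (8.1 + 7.3 + 7 + 13.2 + 10.4)/5 = 46/5 = 9.2.
For a Normal prior and Normal likelihood with known variance, the posterior is Normal; its mode equals its mean, the precision-weighted average.
Prior precision 1/σ₀² = 1/9; data precision n/σ² = 5/25 = 0.2.
θ̂ = ((1/9)·11 + 0.2·9.2) / (1/9 + 0.2) = (689/225)/(14/45) = 689/70 ≈ 9.843.

θ̂_MAP = 9.843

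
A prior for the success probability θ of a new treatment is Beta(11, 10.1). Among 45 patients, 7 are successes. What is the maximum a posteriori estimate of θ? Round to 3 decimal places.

θ̂_MAP = 0.265

Prior: Beta(11, 10.1).
Data: 7 successes in 45 trials. The binomial likelihood contributes θ^7(1−θ)^38, so the posterior is Beta(11+7, 10.1+38) = Beta(18, 48.1).
For Beta(a, b) with a, b > 1 the mode is (a−1)/(a+b−2) = 17/64.1 ≈ 0.265.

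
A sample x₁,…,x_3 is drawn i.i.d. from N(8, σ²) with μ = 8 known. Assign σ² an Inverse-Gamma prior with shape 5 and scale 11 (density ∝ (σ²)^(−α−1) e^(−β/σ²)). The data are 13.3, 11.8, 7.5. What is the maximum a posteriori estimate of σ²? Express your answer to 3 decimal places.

Sum of squared deviations about the known mean: SS = (13.3−8)² + (11.8−8)² + (7.5−8)² = 42.78.
The Normal likelihood contributes (σ²)^(−n/2) exp(−SS/(2σ²)), so the posterior is Inverse-Gamma(α + n/2, β + SS/2) = Inverse-Gamma(6.5, 32.39).
The mode of Inverse-Gamma(a, b) is b/(a+1) = 32.39/7.5 ≈ 4.319.

σ̂²_MAP = 4.319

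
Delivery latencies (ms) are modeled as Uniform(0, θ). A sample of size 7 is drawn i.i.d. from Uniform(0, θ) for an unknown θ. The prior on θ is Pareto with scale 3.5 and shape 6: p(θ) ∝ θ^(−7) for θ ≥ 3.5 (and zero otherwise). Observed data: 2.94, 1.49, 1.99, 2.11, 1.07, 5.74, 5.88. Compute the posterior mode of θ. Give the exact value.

The Uniform(0, θ) likelihood is θ^(−n) for θ ≥ max(xᵢ), zero otherwise. Here max(xᵢ) = 5.88.
Posterior ∝ θ^(−7) · θ^(−7) = θ^(−14) on θ ≥ max(3.5, 5.88) = 5.88.
This density is strictly decreasing in θ, so the posterior mode lies at the lower boundary of the support.

θ̂_MAP = 5.88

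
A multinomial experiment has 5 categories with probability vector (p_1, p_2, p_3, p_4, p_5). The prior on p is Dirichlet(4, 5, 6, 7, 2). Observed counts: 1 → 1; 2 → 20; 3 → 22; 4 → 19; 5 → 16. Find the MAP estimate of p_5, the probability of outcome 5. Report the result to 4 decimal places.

The posterior is Dirichlet(αᵢ + nᵢ) = Dirichlet(5, 25, 28, 26, 18).
For a Dirichlet(a₁,…,a_K) with all aᵢ > 1, the mode has j-th component (aⱼ − 1)/(Σaᵢ − K).
Here Σaᵢ = 102 and K = 5, so p_5 = (18 − 1)/(102 − 5) = 17/97 ≈ 0.1753.

MAP estimate: 0.1753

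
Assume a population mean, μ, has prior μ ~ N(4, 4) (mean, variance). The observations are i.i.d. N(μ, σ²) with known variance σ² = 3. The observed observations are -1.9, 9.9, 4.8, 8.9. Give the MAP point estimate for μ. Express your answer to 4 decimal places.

μ̂_MAP = 5.2000

n = 4; x̄ = ((-1.9) + 9.9 + 4.8 + 8.9)/4 = 21.7/4 = 5.425.
For a Normal prior and Normal likelihood with known variance, the posterior is Normal; its mode equals its mean, the precision-weighted average.
Prior precision 1/σ₀² = 1/4 = 0.25; data precision n/σ² = 4/3.
μ̂ = (0.25·4 + (4/3)·5.425) / (0.25 + 4/3) = (247/30)/(19/12) = 5.2000.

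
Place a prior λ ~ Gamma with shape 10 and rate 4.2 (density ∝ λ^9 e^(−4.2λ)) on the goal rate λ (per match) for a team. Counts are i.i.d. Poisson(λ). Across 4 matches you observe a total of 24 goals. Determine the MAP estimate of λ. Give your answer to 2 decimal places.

Σxᵢ = 24, n = 4.
Posterior ∝ λ^9e^(−4.2λ) · λ^24e^(−4λ) = λ^33e^(−8.2λ), i.e. Gamma(shape=34, rate=8.2).
The mode of a Gamma(a, b) with a ≥ 1 (shape–rate) is (a−1)/b = 33/8.2 ≈ 4.02.

λ̂_MAP = 4.02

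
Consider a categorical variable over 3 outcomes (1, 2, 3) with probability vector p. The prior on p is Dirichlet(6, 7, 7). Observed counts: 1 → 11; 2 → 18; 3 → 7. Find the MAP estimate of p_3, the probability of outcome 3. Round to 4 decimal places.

MAP estimate: 0.2453

The posterior is Dirichlet(αᵢ + nᵢ) = Dirichlet(17, 25, 14).
For a Dirichlet(a₁,…,a_K) with all aᵢ > 1, the mode has j-th component (aⱼ − 1)/(Σaᵢ − K).
Here Σaᵢ = 56 and K = 3, so p_3 = (14 − 1)/(56 − 3) = 13/53 ≈ 0.2453.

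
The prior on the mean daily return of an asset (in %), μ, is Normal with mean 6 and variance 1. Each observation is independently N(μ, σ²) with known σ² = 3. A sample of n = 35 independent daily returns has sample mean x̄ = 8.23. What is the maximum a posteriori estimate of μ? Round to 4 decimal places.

μ̂_MAP = 8.0539

n = 35, x̄ = 8.23.
For a Normal prior and Normal likelihood with known variance, the posterior is Normal; its mode equals its mean, the precision-weighted average.
Prior precision 1/σ₀² = 1/1 = 1; data precision n/σ² = 35/3.
μ̂ = (1·6 + (35/3)·8.23) / (1 + 35/3) = (6121/60)/(38/3) = 6121/760 ≈ 8.0539.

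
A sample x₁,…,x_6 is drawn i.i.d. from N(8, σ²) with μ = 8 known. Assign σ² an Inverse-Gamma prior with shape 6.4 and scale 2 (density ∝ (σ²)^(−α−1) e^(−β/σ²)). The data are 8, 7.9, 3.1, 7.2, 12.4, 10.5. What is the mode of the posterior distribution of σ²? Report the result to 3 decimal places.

σ̂²_MAP = 2.609

Sum of squared deviations about the known mean: SS = (8−8)² + (7.9−8)² + (3.1−8)² + (7.2−8)² + (12.4−8)² + (10.5−8)² = 50.27.
The Normal likelihood contributes (σ²)^(−n/2) exp(−SS/(2σ²)), so the posterior is Inverse-Gamma(α + n/2, β + SS/2) = Inverse-Gamma(9.4, 27.135).
The mode of Inverse-Gamma(a, b) is b/(a+1) = 27.135/10.4 ≈ 2.609.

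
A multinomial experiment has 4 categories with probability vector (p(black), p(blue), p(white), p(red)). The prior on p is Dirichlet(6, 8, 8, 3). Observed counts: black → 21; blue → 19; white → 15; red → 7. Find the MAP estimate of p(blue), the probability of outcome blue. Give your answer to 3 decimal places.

MAP estimate of p(blue) = 0.313

The posterior is Dirichlet(αᵢ + nᵢ) = Dirichlet(27, 27, 23, 10).
For a Dirichlet(a₁,…,a_K) with all aᵢ > 1, the mode has j-th component (aⱼ − 1)/(Σaᵢ − K).
Here Σaᵢ = 87 and K = 4, so p(blue) = (27 − 1)/(87 − 4) = 26/83 ≈ 0.313.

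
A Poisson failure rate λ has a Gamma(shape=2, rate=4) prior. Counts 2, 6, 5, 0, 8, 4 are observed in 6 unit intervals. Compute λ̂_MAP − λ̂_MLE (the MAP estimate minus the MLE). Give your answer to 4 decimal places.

MAP − MLE = -1.5667

Σxᵢ = 25. Posterior is Gamma(27, 10); MAP = (27−1)/10 = 26/10 ≈ 2.60000.
MLE = x̄ = 25/6 ≈ 4.16667.
Difference = 26/10 − 25/6 = -47/30 ≈ -1.5667.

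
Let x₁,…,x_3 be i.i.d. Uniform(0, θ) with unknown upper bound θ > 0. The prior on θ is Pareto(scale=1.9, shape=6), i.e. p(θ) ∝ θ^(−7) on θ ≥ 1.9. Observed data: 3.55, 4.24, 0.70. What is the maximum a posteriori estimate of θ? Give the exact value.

The Uniform(0, θ) likelihood is θ^(−n) for θ ≥ max(xᵢ), zero otherwise. Here max(xᵢ) = 4.24.
Posterior ∝ θ^(−7) · θ^(−3) = θ^(−10) on θ ≥ max(1.9, 4.24) = 4.24.
This density is strictly decreasing in θ, so the posterior mode lies at the lower boundary of the support.

θ̂_MAP = 4.24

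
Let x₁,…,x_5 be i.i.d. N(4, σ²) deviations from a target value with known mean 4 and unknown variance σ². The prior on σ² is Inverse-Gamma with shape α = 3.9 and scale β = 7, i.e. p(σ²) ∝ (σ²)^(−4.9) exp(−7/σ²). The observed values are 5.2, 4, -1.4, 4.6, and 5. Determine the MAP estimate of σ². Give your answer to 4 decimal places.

σ̂²_MAP = 3.1054

Sum of squared deviations about the known mean: SS = (5.2−4)² + (4−4)² + (-1.4−4)² + (4.6−4)² + (5−4)² = 31.96.
The Normal likelihood contributes (σ²)^(−n/2) exp(−SS/(2σ²)), so the posterior is Inverse-Gamma(α + n/2, β + SS/2) = Inverse-Gamma(6.4, 22.98).
The mode of Inverse-Gamma(a, b) is b/(a+1) = 22.98/7.4 ≈ 3.1054.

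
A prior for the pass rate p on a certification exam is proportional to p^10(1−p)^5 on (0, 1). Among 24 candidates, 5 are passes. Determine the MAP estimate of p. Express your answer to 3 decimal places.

p̂_MAP = 0.385

The prior density ∝ p^10(1−p)^5 is the kernel of Beta(11, 6).
Data: 5 successes in 24 trials. The binomial likelihood contributes p^5(1−p)^19, so the posterior is Beta(11+5, 6+19) = Beta(16, 25).
For Beta(a, b) with a, b > 1 the mode is (a−1)/(a+b−2) = 15/39 ≈ 0.385.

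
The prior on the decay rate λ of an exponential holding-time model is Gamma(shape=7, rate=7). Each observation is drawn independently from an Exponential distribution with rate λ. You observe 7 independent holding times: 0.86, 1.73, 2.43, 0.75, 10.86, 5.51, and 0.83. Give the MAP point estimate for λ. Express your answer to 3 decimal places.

λ̂_MAP = 0.434

The Exponential(rate=λ) likelihood is ∝ λ^n e^(−λΣtᵢ). Here n = 7 and Σtᵢ = 0.86 + 1.73 + 2.43 + 0.75 + 10.86 + 5.51 + 0.83 = 22.97.
Posterior ∝ λ^6e^(−7λ) · λ^7e^(−22.97λ) = λ^13e^(−29.97λ), i.e. Gamma(14, 29.97).
Mode = (a−1)/b = 13/29.97 ≈ 0.434.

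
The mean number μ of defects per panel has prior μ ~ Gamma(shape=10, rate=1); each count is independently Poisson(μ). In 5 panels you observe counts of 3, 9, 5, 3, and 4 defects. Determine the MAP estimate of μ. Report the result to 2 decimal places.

Σxᵢ = 3+9+5+3+4 = 24, with n = 5.
Posterior ∝ μ^9e^(−1μ) · μ^24e^(−5μ) = μ^33e^(−6μ), i.e. Gamma(shape=34, rate=6).
The mode of a Gamma(a, b) with a ≥ 1 (shape–rate) is (a−1)/b = 33/6 ≈ 5.50.

μ̂_MAP = 5.50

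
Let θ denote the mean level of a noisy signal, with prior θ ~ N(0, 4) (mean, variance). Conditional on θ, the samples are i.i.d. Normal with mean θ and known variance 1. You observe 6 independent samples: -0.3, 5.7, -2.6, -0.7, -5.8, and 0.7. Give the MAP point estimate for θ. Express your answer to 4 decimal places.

n = 6; x̄ = ((-0.3) + 5.7 + (-2.6) + (-0.7) + (-5.8) + 0.7)/6 = -3/6 = -0.5.
For a Normal prior and Normal likelihood with known variance, the posterior is Normal; its mode equals its mean, the precision-weighted average.
Prior precision 1/σ₀² = 1/4 = 0.25; data precision n/σ² = 6/1 = 6.
θ̂ = (0.25·0 + 6·(-0.5)) / (0.25 + 6) = (-3)/6.25 = -0.4800.

θ̂_MAP = -0.4800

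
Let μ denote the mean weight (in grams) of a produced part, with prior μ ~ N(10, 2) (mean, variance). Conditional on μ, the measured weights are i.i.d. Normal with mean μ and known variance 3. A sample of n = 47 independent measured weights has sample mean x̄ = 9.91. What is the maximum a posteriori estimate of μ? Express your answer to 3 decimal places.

μ̂_MAP = 9.913

n = 47, x̄ = 9.91.
For a Normal prior and Normal likelihood with known variance, the posterior is Normal; its mode equals its mean, the precision-weighted average.
Prior precision 1/σ₀² = 1/2 = 0.5; data precision n/σ² = 47/3.
μ̂ = (0.5·10 + (47/3)·9.91) / (0.5 + 47/3) = (48077/300)/(97/6) = 48077/4850 ≈ 9.913.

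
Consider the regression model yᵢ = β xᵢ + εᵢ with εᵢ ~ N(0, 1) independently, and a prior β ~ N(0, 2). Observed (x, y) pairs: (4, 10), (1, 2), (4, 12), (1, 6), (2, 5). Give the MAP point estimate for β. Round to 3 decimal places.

β̂_MAP = 2.753

log p(β | y) = −Σ(yᵢ − βxᵢ)²/(2·1) − β²/(2·2) + const.
Setting the derivative to zero: Σxᵢ(yᵢ − βxᵢ)/1 − β/2 = 0, so β = Σxᵢyᵢ / (Σxᵢ² + σ²/τ²).
Σxᵢyᵢ = 4·10 + 1·2 + 4·12 + 1·6 + 2·5 = 106; Σxᵢ² = 38; σ²/τ² = 0.5.
β̂_MAP = 106 / (38 + 0.5) = 106/38.5 ≈ 2.753.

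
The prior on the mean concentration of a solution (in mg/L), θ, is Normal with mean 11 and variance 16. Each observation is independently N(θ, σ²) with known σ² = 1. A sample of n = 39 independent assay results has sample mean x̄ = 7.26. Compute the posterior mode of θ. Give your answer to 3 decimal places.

n = 39, x̄ = 7.26.
For a Normal prior and Normal likelihood with known variance, the posterior is Normal; its mode equals its mean, the precision-weighted average.
Prior precision 1/σ₀² = 1/16 = 0.0625; data precision n/σ² = 39/1 = 39.
θ̂ = (0.0625·11 + 39·7.26) / (0.0625 + 39) = 283.8275/39.0625 = 7.265984 ≈ 7.266.

θ̂_MAP = 7.266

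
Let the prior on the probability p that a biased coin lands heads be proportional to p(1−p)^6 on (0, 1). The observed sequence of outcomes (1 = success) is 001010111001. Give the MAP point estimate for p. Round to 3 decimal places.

p̂_MAP = 0.368

The prior density ∝ p(1−p)^6 is the kernel of Beta(2, 7).
Data: 6 successes in 12 trials (from the sequence). The binomial likelihood contributes p^6(1−p)^6, so the posterior is Beta(2+6, 7+6) = Beta(8, 13).
For Beta(a, b) with a, b > 1 the mode is (a−1)/(a+b−2) = 7/19 ≈ 0.368.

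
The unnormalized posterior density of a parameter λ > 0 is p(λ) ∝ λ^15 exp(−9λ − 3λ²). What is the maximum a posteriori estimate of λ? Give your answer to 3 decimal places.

ℓ'(λ) = 15/λ − 9 − 6λ. Setting this to zero and multiplying by λ: 6λ² + 9λ − 15 = 0.
λ = (−9 + √(9² + 4·6·15)) / (2·6) = (−9 + √441) / 12 = (−9 + 21)/12 = 1.
ℓ''(λ) = −15/λ² − 6 < 0, confirming a maximum.

λ̂_MAP = 1.000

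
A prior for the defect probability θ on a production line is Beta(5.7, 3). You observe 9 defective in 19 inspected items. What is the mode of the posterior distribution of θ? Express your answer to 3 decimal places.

θ̂_MAP = 0.533

Prior: Beta(5.7, 3).
Data: 9 successes in 19 trials. The binomial likelihood contributes θ^9(1−θ)^10, so the posterior is Beta(5.7+9, 3+10) = Beta(14.7, 13).
For Beta(a, b) with a, b > 1 the mode is (a−1)/(a+b−2) = 13.7/25.7 ≈ 0.533.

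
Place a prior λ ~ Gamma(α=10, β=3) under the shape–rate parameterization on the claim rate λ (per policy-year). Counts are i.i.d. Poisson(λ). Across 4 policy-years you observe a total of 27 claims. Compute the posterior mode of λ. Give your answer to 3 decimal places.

λ̂_MAP = 5.143

Σxᵢ = 27, n = 4.
Posterior ∝ λ^9e^(−3λ) · λ^27e^(−4λ) = λ^36e^(−7λ), i.e. Gamma(shape=37, rate=7).
The mode of a Gamma(a, b) with a ≥ 1 (shape–rate) is (a−1)/b = 36/7 ≈ 5.143.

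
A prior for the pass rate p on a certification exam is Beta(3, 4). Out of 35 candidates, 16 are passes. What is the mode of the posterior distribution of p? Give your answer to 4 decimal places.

p̂_MAP = 0.4500

Prior: Beta(3, 4).
Data: 16 successes in 35 trials. The binomial likelihood contributes p^16(1−p)^19, so the posterior is Beta(3+16, 4+19) = Beta(19, 23).
For Beta(a, b) with a, b > 1 the mode is (a−1)/(a+b−2) = 18/40 ≈ 0.4500.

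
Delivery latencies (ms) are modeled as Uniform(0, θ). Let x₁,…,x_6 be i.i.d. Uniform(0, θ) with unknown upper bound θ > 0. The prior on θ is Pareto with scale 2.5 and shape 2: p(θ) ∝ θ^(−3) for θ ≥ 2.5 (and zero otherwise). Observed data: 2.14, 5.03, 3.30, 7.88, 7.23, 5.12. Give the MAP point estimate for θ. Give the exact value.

θ̂_MAP = 7.88

The Uniform(0, θ) likelihood is θ^(−n) for θ ≥ max(xᵢ), zero otherwise. Here max(xᵢ) = 7.88.
Posterior ∝ θ^(−3) · θ^(−6) = θ^(−9) on θ ≥ max(2.5, 7.88) = 7.88.
This density is strictly decreasing in θ, so the posterior mode lies at the lower boundary of the support.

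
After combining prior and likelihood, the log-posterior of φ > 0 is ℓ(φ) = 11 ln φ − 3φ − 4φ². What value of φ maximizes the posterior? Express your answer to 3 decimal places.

ℓ'(φ) = 11/φ − 3 − 8φ. Setting this to zero and multiplying by φ: 8φ² + 3φ − 11 = 0.
φ = (−3 + √(3² + 4·8·11)) / (2·8) = (−3 + √361) / 16 = (−3 + 19)/16 = 1.
ℓ''(φ) = −11/φ² − 8 < 0, confirming a maximum.

φ̂_MAP = 1.000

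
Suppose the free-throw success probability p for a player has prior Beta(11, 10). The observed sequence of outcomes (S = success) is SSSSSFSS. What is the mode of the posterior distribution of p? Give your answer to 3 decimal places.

p̂_MAP = 0.630

Prior: Beta(11, 10).
Data: 7 successes in 8 trials (from the sequence). The binomial likelihood contributes p^7(1−p)^1, so the posterior is Beta(11+7, 10+1) = Beta(18, 11).
For Beta(a, b) with a, b > 1 the mode is (a−1)/(a+b−2) = 17/27 ≈ 0.630.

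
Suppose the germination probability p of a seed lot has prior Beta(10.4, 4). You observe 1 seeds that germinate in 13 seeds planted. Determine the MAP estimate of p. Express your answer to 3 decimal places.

p̂_MAP = 0.409

Prior: Beta(10.4, 4).
Data: 1 success in 13 trials. The binomial likelihood contributes p(1−p)^12, so the posterior is Beta(10.4+1, 4+12) = Beta(11.4, 16).
For Beta(a, b) with a, b > 1 the mode is (a−1)/(a+b−2) = 10.4/25.4 ≈ 0.409.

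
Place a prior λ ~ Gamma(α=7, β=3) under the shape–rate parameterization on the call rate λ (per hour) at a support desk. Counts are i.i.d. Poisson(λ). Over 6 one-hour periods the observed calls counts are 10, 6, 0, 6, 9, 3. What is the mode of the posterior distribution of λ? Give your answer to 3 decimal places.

λ̂_MAP = 4.444

Σxᵢ = 10+6+0+6+9+3 = 34, with n = 6.
Posterior ∝ λ^6e^(−3λ) · λ^34e^(−6λ) = λ^40e^(−9λ), i.e. Gamma(shape=41, rate=9).
The mode of a Gamma(a, b) with a ≥ 1 (shape–rate) is (a−1)/b = 40/9 ≈ 4.444.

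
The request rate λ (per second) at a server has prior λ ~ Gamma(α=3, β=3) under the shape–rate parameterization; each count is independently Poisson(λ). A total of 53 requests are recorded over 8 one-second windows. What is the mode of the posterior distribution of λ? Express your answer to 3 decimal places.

λ̂_MAP = 5.000

Σxᵢ = 53, n = 8.
Posterior ∝ λ^2e^(−3λ) · λ^53e^(−8λ) = λ^55e^(−11λ), i.e. Gamma(shape=56, rate=11).
The mode of a Gamma(a, b) with a ≥ 1 (shape–rate) is (a−1)/b = 55/11 ≈ 5.000.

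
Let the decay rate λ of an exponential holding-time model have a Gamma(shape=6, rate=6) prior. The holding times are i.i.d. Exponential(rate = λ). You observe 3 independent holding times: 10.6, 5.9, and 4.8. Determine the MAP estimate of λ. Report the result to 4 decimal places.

The Exponential(rate=λ) likelihood is ∝ λ^n e^(−λΣtᵢ). Here n = 3 and Σtᵢ = 10.6 + 5.9 + 4.8 = 21.3.
Posterior ∝ λ^5e^(−6λ) · λ^3e^(−21.3λ) = λ^8e^(−27.3λ), i.e. Gamma(9, 27.3).
Mode = (a−1)/b = 8/27.3 ≈ 0.2930.

λ̂_MAP = 0.2930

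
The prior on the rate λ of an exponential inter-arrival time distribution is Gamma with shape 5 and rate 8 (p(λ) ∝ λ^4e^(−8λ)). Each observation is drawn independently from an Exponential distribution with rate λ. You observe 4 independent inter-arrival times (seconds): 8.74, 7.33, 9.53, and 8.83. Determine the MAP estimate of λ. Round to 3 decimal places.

λ̂_MAP = 0.189

The Exponential(rate=λ) likelihood is ∝ λ^n e^(−λΣtᵢ). Here n = 4 and Σtᵢ = 8.74 + 7.33 + 9.53 + 8.83 = 34.43.
Posterior ∝ λ^4e^(−8λ) · λ^4e^(−34.43λ) = λ^8e^(−42.43λ), i.e. Gamma(9, 42.43).
Mode = (a−1)/b = 8/42.43 ≈ 0.189.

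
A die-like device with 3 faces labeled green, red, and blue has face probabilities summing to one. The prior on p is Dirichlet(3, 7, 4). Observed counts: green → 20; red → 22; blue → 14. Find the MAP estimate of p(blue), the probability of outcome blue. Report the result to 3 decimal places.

MAP estimate of p(blue) = 0.254

The posterior is Dirichlet(αᵢ + nᵢ) = Dirichlet(23, 29, 18).
For a Dirichlet(a₁,…,a_K) with all aᵢ > 1, the mode has j-th component (aⱼ − 1)/(Σaᵢ − K).
Here Σaᵢ = 70 and K = 3, so p(blue) = (18 − 1)/(70 − 3) = 17/67 ≈ 0.254.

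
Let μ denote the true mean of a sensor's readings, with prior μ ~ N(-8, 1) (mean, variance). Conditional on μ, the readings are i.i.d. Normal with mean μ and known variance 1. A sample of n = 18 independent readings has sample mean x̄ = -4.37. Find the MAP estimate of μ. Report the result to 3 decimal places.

μ̂_MAP = -4.561

n = 18, x̄ = -4.37.
For a Normal prior and Normal likelihood with known variance, the posterior is Normal; its mode equals its mean, the precision-weighted average.
Prior precision 1/σ₀² = 1/1 = 1; data precision n/σ² = 18/1 = 18.
μ̂ = (1·(-8) + 18·(-4.37)) / (1 + 18) = (-86.66)/19 = -4333/950 ≈ -4.561.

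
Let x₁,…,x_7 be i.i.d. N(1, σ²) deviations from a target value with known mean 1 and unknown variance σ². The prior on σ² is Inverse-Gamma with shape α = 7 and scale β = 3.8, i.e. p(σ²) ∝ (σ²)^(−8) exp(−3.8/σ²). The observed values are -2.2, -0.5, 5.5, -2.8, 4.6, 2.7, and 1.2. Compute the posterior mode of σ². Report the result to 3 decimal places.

Sum of squared deviations about the known mean: SS = (-2.2−1)² + (-0.5−1)² + (5.5−1)² + (-2.8−1)² + (4.6−1)² + (2.7−1)² + (1.2−1)² = 63.07.
The Normal likelihood contributes (σ²)^(−n/2) exp(−SS/(2σ²)), so the posterior is Inverse-Gamma(α + n/2, β + SS/2) = Inverse-Gamma(10.5, 35.335).
The mode of Inverse-Gamma(a, b) is b/(a+1) = 35.335/11.5 ≈ 3.073.

σ̂²_MAP = 3.073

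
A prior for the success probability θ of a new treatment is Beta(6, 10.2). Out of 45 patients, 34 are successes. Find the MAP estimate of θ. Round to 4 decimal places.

Prior: Beta(6, 10.2).
Data: 34 successes in 45 trials. The binomial likelihood contributes θ^34(1−θ)^11, so the posterior is Beta(6+34, 10.2+11) = Beta(40, 21.2).
For Beta(a, b) with a, b > 1 the mode is (a−1)/(a+b−2) = 39/59.2 ≈ 0.6588.

θ̂_MAP = 0.6588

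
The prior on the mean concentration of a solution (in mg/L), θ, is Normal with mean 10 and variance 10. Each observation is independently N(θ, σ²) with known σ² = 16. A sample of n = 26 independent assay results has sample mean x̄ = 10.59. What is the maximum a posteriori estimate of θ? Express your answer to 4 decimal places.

θ̂_MAP = 10.5558

n = 26, x̄ = 10.59.
For a Normal prior and Normal likelihood with known variance, the posterior is Normal; its mode equals its mean, the precision-weighted average.
Prior precision 1/σ₀² = 1/10 = 0.1; data precision n/σ² = 26/16 = 1.625.
θ̂ = (0.1·10 + 1.625·10.59) / (0.1 + 1.625) = 18.20875/1.725 = 14567/1380 ≈ 10.5558.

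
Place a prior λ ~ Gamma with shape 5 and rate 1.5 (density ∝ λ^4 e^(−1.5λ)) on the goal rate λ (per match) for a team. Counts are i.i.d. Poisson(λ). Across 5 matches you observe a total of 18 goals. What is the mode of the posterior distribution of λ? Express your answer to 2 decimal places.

λ̂_MAP = 3.38

Σxᵢ = 18, n = 5.
Posterior ∝ λ^4e^(−1.5λ) · λ^18e^(−5λ) = λ^22e^(−6.5λ), i.e. Gamma(shape=23, rate=6.5).
The mode of a Gamma(a, b) with a ≥ 1 (shape–rate) is (a−1)/b = 22/6.5 ≈ 3.38.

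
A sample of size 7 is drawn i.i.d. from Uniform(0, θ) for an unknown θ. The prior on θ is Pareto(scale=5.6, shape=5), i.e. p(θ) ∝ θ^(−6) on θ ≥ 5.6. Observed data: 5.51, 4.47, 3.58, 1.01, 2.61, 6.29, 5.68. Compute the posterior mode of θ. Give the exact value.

The Uniform(0, θ) likelihood is θ^(−n) for θ ≥ max(xᵢ), zero otherwise. Here max(xᵢ) = 6.29.
Posterior ∝ θ^(−6) · θ^(−7) = θ^(−13) on θ ≥ max(5.6, 6.29) = 6.29.
This density is strictly decreasing in θ, so the posterior mode lies at the lower boundary of the support.

θ̂_MAP = 6.29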